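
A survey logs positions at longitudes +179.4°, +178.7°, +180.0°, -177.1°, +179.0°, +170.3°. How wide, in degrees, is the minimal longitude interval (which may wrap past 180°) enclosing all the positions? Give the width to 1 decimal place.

Sort the longitudes: -177.1°, +170.3°, +178.7°, +179.0°, +179.4°, +180.0°.
Eastward gaps between consecutive values (wrapping around): 347.4°, 8.4°, 0.3°, 0.4°, 0.6°, 2.9°.
Largest gap = 347.4° ⇒ minimal covering band is its complement: 360° − 347.4° = 12.6°.
Band runs from +170.3° eastward to -177.1°, crossing the antimeridian.

12.6°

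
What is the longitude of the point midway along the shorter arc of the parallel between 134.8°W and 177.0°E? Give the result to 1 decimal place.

158.9°W

Signed shortest Δλ from -134.8° to +177.0° is -48.2°.
Midpoint longitude = -134.8° + (-48.2°)/2 = -134.8° − 24.1° = -158.9°.
(The naïve average (-134.8 + +177.0)/2 = 21.1° is on the wrong side of the globe.)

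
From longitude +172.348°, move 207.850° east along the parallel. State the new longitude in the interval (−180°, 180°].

Start at +172.348°; shift +207.850° → +380.198°.
+380.198° lies outside (−180°, 180°]; subtract 360° → +20.198°.

+20.198°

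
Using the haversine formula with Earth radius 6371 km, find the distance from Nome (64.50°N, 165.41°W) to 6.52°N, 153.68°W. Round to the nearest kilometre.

6514 km

Δλ = -153.68 − -165.41 = 11.73°.
Δφ = 6.52 − 64.50 = -57.98°.
a = sin²(Δφ/2) + cos φ₁ · cos φ₂ · sin²(Δλ/2) = 0.239359.
c = 2·atan2(√a, √(1−a)) = 1.02244 rad → d = 6371·c ≈ 6513.98 km.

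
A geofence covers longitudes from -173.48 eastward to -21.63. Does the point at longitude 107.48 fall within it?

No

Band width going east from -173.48° to -21.63°: ((-21.63 − -173.48) mod 360) = 151.85°.
Offset of +107.48° east of the west edge: ((107.48 − -173.48) mod 360) = 280.96°.
280.96° > 151.85° ⇒ outside.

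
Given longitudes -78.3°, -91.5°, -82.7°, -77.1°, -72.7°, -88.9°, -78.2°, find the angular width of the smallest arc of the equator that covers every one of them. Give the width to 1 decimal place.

18.8°

Sort the longitudes: -91.5°, -88.9°, -82.7°, -78.3°, -78.2°, -77.1°, -72.7°.
Eastward gaps between consecutive values (wrapping around): 2.6°, 6.2°, 4.4°, 0.1°, 1.1°, 4.4°, 341.2°.
Largest gap = 341.2° ⇒ minimal covering band is its complement: 360° − 341.2° = 18.8°.
Band runs from -91.5° eastward to -72.7°.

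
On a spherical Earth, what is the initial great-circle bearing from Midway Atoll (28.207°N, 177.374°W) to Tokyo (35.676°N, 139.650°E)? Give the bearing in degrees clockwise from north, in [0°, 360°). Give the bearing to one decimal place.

292.8°

Δλ = 139.650 − -177.374 = 317.024°; wrapped into (−180°, 180°]: -42.976°.
θ = atan2( sin Δλ · cos φ₂ , cos φ₁ · sin φ₂ − sin φ₁ · cos φ₂ · cos Δλ )
  = atan2(-0.55376, 0.23303) = -67.178° → normalised to [0°, 360°): 292.822°.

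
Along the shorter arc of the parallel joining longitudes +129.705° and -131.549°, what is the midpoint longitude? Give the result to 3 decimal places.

+179.078°

Signed shortest Δλ from +129.705° to -131.549° is +98.746°.
Midpoint longitude = +129.705° + (+98.746°)/2 = +129.705° + 49.373° = +179.078°.
(The naïve average (+129.705 + -131.549)/2 = -0.922° is on the wrong side of the globe.)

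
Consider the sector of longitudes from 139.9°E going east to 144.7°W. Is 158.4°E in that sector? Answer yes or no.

Band width going east from +139.9° to -144.7°: ((-144.7 − 139.9) mod 360) = 75.4°.
Offset of +158.4° east of the west edge: ((158.4 − 139.9) mod 360) = 18.5°.
18.5° ≤ 75.4° ⇒ inside.

Yes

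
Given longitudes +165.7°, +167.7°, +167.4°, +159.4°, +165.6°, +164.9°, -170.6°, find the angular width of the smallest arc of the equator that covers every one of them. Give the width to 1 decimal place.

Sort the longitudes: -170.6°, +159.4°, +164.9°, +165.6°, +165.7°, +167.4°, +167.7°.
Eastward gaps between consecutive values (wrapping around): 330.0°, 5.5°, 0.7°, 0.1°, 1.7°, 0.3°, 21.7°.
Largest gap = 330.0° ⇒ minimal covering band is its complement: 360° − 330.0° = 30.0°.
Band runs from +159.4° eastward to -170.6°, crossing the antimeridian.

30.0°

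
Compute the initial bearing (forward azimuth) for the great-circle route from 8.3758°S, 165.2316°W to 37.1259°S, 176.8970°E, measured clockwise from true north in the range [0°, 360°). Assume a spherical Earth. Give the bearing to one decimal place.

206.7°

Δλ = 176.8970 − -165.2316 = 342.1286°; wrapped into (−180°, 180°]: -17.8714°.
θ = atan2( sin Δλ · cos φ₂ , cos φ₁ · sin φ₂ − sin φ₁ · cos φ₂ · cos Δλ )
  = atan2(-0.24468, -0.48659) = -153.305° → normalised to [0°, 360°): 206.695°.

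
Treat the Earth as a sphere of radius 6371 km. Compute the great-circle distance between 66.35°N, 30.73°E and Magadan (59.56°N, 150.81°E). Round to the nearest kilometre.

5175 km

Δλ = 150.81 − 30.73 = 120.08°.
Δφ = 59.56 − 66.35 = -6.79°.
a = sin²(Δφ/2) + cos φ₁ · cos φ₂ · sin²(Δλ/2) = 0.156057.
c = 2·atan2(√a, √(1−a)) = 0.81222 rad → d = 6371·c ≈ 5174.68 km.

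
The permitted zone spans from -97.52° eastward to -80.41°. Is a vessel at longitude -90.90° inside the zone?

Yes

Band width going east from -97.52° to -80.41°: ((-80.41 − -97.52) mod 360) = 17.11°.
Offset of -90.90° east of the west edge: ((-90.90 − -97.52) mod 360) = 6.62°.
6.62° ≤ 17.11° ⇒ inside.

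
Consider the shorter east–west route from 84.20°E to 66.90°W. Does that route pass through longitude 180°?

Signed shortest Δλ = ((-66.90 − 84.20 + 180) mod 360) − 180 = -151.1°.
Going west by 151.1° from +84.20° reaches -66.90° without touching 180°.

No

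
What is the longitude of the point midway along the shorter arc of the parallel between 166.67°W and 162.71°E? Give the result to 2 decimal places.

Signed shortest Δλ from -166.67° to +162.71° is -30.62°.
Midpoint longitude = -166.67° + (-30.62°)/2 = -166.67° − 15.31° = -181.98°.
Normalise into (−180°, 180°]: +178.02°.
(The naïve average (-166.67 + +162.71)/2 = -1.98° is on the wrong side of the globe.)

178.02°E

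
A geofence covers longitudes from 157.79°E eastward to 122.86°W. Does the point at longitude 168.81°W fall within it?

Yes

Band width going east from +157.79° to -122.86°: ((-122.86 − 157.79) mod 360) = 79.35°.
Offset of -168.81° east of the west edge: ((-168.81 − 157.79) mod 360) = 33.40°.
33.40° ≤ 79.35° ⇒ inside.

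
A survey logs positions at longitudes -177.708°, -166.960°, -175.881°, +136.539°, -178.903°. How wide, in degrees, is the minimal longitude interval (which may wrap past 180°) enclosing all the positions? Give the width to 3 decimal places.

Sort the longitudes: -178.903°, -177.708°, -175.881°, -166.960°, +136.539°.
Eastward gaps between consecutive values (wrapping around): 1.195°, 1.827°, 8.921°, 303.499°, 44.558°.
Largest gap = 303.499° ⇒ minimal covering band is its complement: 360° − 303.499° = 56.501°.
Band runs from +136.539° eastward to -166.960°, crossing the antimeridian.

56.501°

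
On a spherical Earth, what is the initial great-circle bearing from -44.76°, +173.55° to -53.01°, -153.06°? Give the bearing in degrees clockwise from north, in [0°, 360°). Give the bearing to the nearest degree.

123°

Δλ = -153.06 − 173.55 = -326.61°; wrapped into (−180°, 180°]: 33.39°.
θ = atan2( sin Δλ · cos φ₂ , cos φ₁ · sin φ₂ − sin φ₁ · cos φ₂ · cos Δλ )
  = atan2(0.33112, -0.21342) = 122.803° → normalised to [0°, 360°): 122.803°.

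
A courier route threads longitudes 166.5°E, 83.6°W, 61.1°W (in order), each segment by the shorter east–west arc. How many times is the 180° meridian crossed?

1

Leg 1: +166.5° → -83.6°, shortest Δλ = 109.9° (east) — crosses 180°.
Leg 2: -83.6° → -61.1°, shortest Δλ = 22.5° (east) — does not cross 180°.
Total crossings: 1.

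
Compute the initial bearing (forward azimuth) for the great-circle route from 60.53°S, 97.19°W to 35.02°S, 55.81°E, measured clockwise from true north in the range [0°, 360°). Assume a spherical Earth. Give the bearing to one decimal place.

Δλ = 55.81 − -97.19 = 153.00°.
θ = atan2( sin Δλ · cos φ₂ , cos φ₁ · sin φ₂ − sin φ₁ · cos φ₂ · cos Δλ )
  = atan2(0.37180, -0.91760) = 157.943° → normalised to [0°, 360°): 157.943°.

157.9°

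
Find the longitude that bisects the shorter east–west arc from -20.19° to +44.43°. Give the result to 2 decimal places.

Signed shortest Δλ from -20.19° to +44.43° is +64.62°.
Midpoint longitude = -20.19° + (+64.62°)/2 = -20.19° + 32.31° = +12.12°.

+12.12°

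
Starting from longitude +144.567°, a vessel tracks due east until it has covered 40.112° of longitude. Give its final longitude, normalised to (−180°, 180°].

Start at +144.567°; shift +40.112° → +184.679°.
+184.679° lies outside (−180°, 180°]; subtract 360° → -175.321°.

-175.321°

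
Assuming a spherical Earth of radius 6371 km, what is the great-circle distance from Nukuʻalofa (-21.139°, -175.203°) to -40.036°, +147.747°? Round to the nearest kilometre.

Δλ = 147.747 − -175.203 = 322.950°; wrapped into (−180°, 180°]: -37.050°.
Δφ = -40.036 − -21.139 = -18.897°.
a = sin²(Δφ/2) + cos φ₁ · cos φ₂ · sin²(Δλ/2) = 0.099036.
c = 2·atan2(√a, √(1−a)) = 0.64028 rad → d = 6371·c ≈ 4079.22 km.

4079 km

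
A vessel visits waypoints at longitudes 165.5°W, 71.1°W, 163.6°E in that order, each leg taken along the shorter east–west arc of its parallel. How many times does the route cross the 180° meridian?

1

Leg 1: -165.5° → -71.1°, shortest Δλ = 94.4° (east) — does not cross 180°.
Leg 2: -71.1° → +163.6°, shortest Δλ = -125.3° (west) — crosses 180°.
Total crossings: 1.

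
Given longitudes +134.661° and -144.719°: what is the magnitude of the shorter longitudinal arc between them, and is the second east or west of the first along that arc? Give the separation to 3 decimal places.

Raw difference: -144.719 − 134.661 = -279.38°.
Normalise into (−180°, 180°]: -279.38° + 360° = 80.62°.
Positive ⇒ the second point lies to the east; separation 80.620°.

80.620° east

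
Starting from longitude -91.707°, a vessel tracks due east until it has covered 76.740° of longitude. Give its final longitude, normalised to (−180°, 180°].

Start at -91.707°; shift +76.740° → -14.967°.
-14.967° already lies in (−180°, 180°].

-14.967°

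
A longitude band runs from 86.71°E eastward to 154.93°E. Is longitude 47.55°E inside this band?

Band width going east from +86.71° to +154.93°: ((154.93 − 86.71) mod 360) = 68.22°.
Offset of +47.55° east of the west edge: ((47.55 − 86.71) mod 360) = 320.84°.
320.84° > 68.22° ⇒ outside.

No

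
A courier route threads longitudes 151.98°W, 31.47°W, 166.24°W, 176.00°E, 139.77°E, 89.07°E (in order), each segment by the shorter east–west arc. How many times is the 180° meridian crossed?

Leg 1: -151.98° → -31.47°, shortest Δλ = 120.51° (east) — does not cross 180°.
Leg 2: -31.47° → -166.24°, shortest Δλ = -134.77° (west) — does not cross 180°.
Leg 3: -166.24° → +176.00°, shortest Δλ = -17.76° (west) — crosses 180°.
Leg 4: +176.00° → +139.77°, shortest Δλ = -36.23° (west) — does not cross 180°.
Leg 5: +139.77° → +89.07°, shortest Δλ = -50.7° (west) — does not cross 180°.
Total crossings: 1.

1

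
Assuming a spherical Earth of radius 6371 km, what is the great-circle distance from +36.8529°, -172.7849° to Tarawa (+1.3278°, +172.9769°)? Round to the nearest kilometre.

Δλ = 172.9769 − -172.7849 = 345.7618°; wrapped into (−180°, 180°]: -14.2382°.
Δφ = 1.3278 − 36.8529 = -35.5251°.
a = sin²(Δφ/2) + cos φ₁ · cos φ₂ · sin²(Δλ/2) = 0.105356.
c = 2·atan2(√a, √(1−a)) = 0.66115 rad → d = 6371·c ≈ 4212.18 km.

4212 km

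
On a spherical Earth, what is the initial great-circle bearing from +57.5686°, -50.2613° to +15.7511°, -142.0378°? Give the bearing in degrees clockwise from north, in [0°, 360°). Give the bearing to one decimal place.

280.1°

Δλ = -142.0378 − -50.2613 = -91.7765°.
θ = atan2( sin Δλ · cos φ₂ , cos φ₁ · sin φ₂ − sin φ₁ · cos φ₂ · cos Δλ )
  = atan2(-0.96199, 0.17076) = -79.934° → normalised to [0°, 360°): 280.066°.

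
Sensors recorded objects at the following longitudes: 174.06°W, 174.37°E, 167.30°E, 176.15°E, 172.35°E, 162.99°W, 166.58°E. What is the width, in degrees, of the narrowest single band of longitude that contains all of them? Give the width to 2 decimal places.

Sort the longitudes: -174.06°, -162.99°, +166.58°, +167.30°, +172.35°, +174.37°, +176.15°.
Eastward gaps between consecutive values (wrapping around): 11.07°, 329.57°, 0.72°, 5.05°, 2.02°, 1.78°, 9.79°.
Largest gap = 329.57° ⇒ minimal covering band is its complement: 360° − 329.57° = 30.43°.
Band runs from +166.58° eastward to -162.99°, crossing the antimeridian.

30.43°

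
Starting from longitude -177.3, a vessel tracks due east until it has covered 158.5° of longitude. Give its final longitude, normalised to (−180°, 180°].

Start at -177.3°; shift +158.5° → -18.8°.
-18.8° already lies in (−180°, 180°].

-18.8°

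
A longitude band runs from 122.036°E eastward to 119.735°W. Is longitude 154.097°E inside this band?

Band width going east from +122.036° to -119.735°: ((-119.735 − 122.036) mod 360) = 118.229°.
Offset of +154.097° east of the west edge: ((154.097 − 122.036) mod 360) = 32.061°.
32.061° ≤ 118.229° ⇒ inside.

Yes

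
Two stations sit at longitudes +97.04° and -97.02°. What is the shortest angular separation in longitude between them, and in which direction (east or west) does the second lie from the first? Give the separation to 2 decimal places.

165.94° east

Raw difference: -97.02 − 97.04 = -194.06°.
Normalise into (−180°, 180°]: -194.06° + 360° = 165.94°.
Positive ⇒ the second point lies to the east; separation 165.94°.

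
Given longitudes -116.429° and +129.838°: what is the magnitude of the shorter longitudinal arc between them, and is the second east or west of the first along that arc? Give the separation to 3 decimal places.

Raw difference: 129.838 − -116.429 = 246.267°.
Normalise into (−180°, 180°]: 246.267° − 360° = -113.733°.
Negative ⇒ the second point lies to the west; separation 113.733°.

113.733° west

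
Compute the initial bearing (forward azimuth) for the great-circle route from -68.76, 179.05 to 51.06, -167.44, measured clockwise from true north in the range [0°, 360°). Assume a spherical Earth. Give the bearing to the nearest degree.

10°

Δλ = -167.44 − 179.05 = -346.49°; wrapped into (−180°, 180°]: 13.51°.
θ = atan2( sin Δλ · cos φ₂ , cos φ₁ · sin φ₂ − sin φ₁ · cos φ₂ · cos Δλ )
  = atan2(0.14683, 0.85138) = 9.785° → normalised to [0°, 360°): 9.785°.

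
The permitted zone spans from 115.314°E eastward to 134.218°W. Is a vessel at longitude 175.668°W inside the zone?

Band width going east from +115.314° to -134.218°: ((-134.218 − 115.314) mod 360) = 110.468°.
Offset of -175.668° east of the west edge: ((-175.668 − 115.314) mod 360) = 69.018°.
69.018° ≤ 110.468° ⇒ inside.

Yes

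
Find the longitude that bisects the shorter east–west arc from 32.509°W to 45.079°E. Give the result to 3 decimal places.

Signed shortest Δλ from -32.509° to +45.079° is +77.588°.
Midpoint longitude = -32.509° + (+77.588°)/2 = -32.509° + 38.794° = +6.285°.

6.285°E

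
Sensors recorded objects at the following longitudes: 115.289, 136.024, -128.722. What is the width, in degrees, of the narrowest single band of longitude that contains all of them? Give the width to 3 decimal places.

115.989°

Sort the longitudes: -128.722°, +115.289°, +136.024°.
Eastward gaps between consecutive values (wrapping around): 244.011°, 20.735°, 95.254°.
Largest gap = 244.011° ⇒ minimal covering band is its complement: 360° − 244.011° = 115.989°.
Band runs from +115.289° eastward to -128.722°, crossing the antimeridian.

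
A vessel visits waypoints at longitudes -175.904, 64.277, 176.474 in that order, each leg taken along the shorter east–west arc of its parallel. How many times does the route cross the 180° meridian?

1

Leg 1: -175.904° → +64.277°, shortest Δλ = -119.819° (west) — crosses 180°.
Leg 2: +64.277° → +176.474°, shortest Δλ = 112.197° (east) — does not cross 180°.
Total crossings: 1.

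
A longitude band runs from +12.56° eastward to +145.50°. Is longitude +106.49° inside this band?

Yes

Band width going east from +12.56° to +145.50°: ((145.50 − 12.56) mod 360) = 132.94°.
Offset of +106.49° east of the west edge: ((106.49 − 12.56) mod 360) = 93.93°.
93.93° ≤ 132.94° ⇒ inside.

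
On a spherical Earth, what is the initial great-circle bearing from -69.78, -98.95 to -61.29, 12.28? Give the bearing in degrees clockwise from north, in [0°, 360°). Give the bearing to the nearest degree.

136°

Δλ = 12.28 − -98.95 = 111.23°.
θ = atan2( sin Δλ · cos φ₂ , cos φ₁ · sin φ₂ − sin φ₁ · cos φ₂ · cos Δλ )
  = atan2(0.44778, -0.46637) = 136.165° → normalised to [0°, 360°): 136.165°.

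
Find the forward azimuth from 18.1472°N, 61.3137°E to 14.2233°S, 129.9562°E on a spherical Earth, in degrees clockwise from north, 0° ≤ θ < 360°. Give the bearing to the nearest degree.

111°

Δλ = 129.9562 − 61.3137 = 68.6425°.
θ = atan2( sin Δλ · cos φ₂ , cos φ₁ · sin φ₂ − sin φ₁ · cos φ₂ · cos Δλ )
  = atan2(0.90278, -0.34343) = 110.828° → normalised to [0°, 360°): 110.828°.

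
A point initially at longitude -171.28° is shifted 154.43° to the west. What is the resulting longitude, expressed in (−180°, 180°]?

Start at -171.28°; shift −154.43° → -325.71°.
-325.71° lies outside (−180°, 180°]; add 360° → +34.29°.

+34.29°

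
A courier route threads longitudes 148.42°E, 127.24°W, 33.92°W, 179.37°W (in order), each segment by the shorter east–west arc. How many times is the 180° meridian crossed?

Leg 1: +148.42° → -127.24°, shortest Δλ = 84.34° (east) — crosses 180°.
Leg 2: -127.24° → -33.92°, shortest Δλ = 93.32° (east) — does not cross 180°.
Leg 3: -33.92° → -179.37°, shortest Δλ = -145.45° (west) — does not cross 180°.
Total crossings: 1.

1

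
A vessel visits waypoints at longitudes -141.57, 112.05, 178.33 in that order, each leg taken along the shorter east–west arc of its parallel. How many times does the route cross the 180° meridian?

1

Leg 1: -141.57° → +112.05°, shortest Δλ = -106.38° (west) — crosses 180°.
Leg 2: +112.05° → +178.33°, shortest Δλ = 66.28° (east) — does not cross 180°.
Total crossings: 1.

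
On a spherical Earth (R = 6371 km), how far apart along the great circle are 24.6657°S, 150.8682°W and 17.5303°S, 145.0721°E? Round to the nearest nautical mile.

3583 nmi

Δλ = 145.0721 − -150.8682 = 295.9403°; wrapped into (−180°, 180°]: -64.0597°.
Δφ = -17.5303 − -24.6657 = 7.1354°.
a = sin²(Δφ/2) + cos φ₁ · cos φ₂ · sin²(Δλ/2) = 0.247619.
c = 2·atan2(√a, √(1−a)) = 1.04169 rad → d = 6371·c ≈ 6636.61 km ≈ 3583.48 nmi.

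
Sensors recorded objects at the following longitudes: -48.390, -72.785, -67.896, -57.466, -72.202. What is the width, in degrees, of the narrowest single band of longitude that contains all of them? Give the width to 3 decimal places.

24.395°

Sort the longitudes: -72.785°, -72.202°, -67.896°, -57.466°, -48.390°.
Eastward gaps between consecutive values (wrapping around): 0.583°, 4.306°, 10.430°, 9.076°, 335.605°.
Largest gap = 335.605° ⇒ minimal covering band is its complement: 360° − 335.605° = 24.395°.
Band runs from -72.785° eastward to -48.390°.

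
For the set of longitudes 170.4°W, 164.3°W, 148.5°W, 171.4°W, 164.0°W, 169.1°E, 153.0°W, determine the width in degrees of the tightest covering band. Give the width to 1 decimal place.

Sort the longitudes: -171.4°, -170.4°, -164.3°, -164.0°, -153.0°, -148.5°, +169.1°.
Eastward gaps between consecutive values (wrapping around): 1.0°, 6.1°, 0.3°, 11.0°, 4.5°, 317.6°, 19.5°.
Largest gap = 317.6° ⇒ minimal covering band is its complement: 360° − 317.6° = 42.4°.
Band runs from +169.1° eastward to -148.5°, crossing the antimeridian.

42.4°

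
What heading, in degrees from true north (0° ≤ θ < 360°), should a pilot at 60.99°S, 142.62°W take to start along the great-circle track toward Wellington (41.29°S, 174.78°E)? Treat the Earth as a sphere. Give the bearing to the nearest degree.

Δλ = 174.78 − -142.62 = 317.40°; wrapped into (−180°, 180°]: -42.60°.
θ = atan2( sin Δλ · cos φ₂ , cos φ₁ · sin φ₂ − sin φ₁ · cos φ₂ · cos Δλ )
  = atan2(-0.50859, 0.16368) = -72.160° → normalised to [0°, 360°): 287.840°.

288°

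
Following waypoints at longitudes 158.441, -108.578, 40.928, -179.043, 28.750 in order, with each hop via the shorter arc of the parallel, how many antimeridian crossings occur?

Leg 1: +158.441° → -108.578°, shortest Δλ = 92.981° (east) — crosses 180°.
Leg 2: -108.578° → +40.928°, shortest Δλ = 149.506° (east) — does not cross 180°.
Leg 3: +40.928° → -179.043°, shortest Δλ = 140.029° (east) — crosses 180°.
Leg 4: -179.043° → +28.750°, shortest Δλ = -152.207° (west) — crosses 180°.
Total crossings: 3.

3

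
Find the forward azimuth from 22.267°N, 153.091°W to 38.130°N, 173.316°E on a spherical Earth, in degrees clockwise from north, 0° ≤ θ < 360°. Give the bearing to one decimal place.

Δλ = 173.316 − -153.091 = 326.407°; wrapped into (−180°, 180°]: -33.593°.
θ = atan2( sin Δλ · cos φ₂ , cos φ₁ · sin φ₂ − sin φ₁ · cos φ₂ · cos Δλ )
  = atan2(-0.43522, 0.32312) = -53.409° → normalised to [0°, 360°): 306.591°.

306.6°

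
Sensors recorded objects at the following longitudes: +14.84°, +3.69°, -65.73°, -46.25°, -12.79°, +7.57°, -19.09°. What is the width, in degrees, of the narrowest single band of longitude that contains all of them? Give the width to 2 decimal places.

Sort the longitudes: -65.73°, -46.25°, -19.09°, -12.79°, +3.69°, +7.57°, +14.84°.
Eastward gaps between consecutive values (wrapping around): 19.48°, 27.16°, 6.30°, 16.48°, 3.88°, 7.27°, 279.43°.
Largest gap = 279.43° ⇒ minimal covering band is its complement: 360° − 279.43° = 80.57°.
Band runs from -65.73° eastward to +14.84°.

80.57°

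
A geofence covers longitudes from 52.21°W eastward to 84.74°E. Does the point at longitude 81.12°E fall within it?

Band width going east from -52.21° to +84.74°: ((84.74 − -52.21) mod 360) = 136.95°.
Offset of +81.12° east of the west edge: ((81.12 − -52.21) mod 360) = 133.33°.
133.33° ≤ 136.95° ⇒ inside.

Yes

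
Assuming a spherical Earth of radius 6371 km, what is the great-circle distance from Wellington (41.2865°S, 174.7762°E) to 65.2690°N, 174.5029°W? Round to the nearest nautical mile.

6417 nmi

Δλ = -174.5029 − 174.7762 = -349.2791°; wrapped into (−180°, 180°]: 10.7209°.
Δφ = 65.2690 − -41.2865 = 106.5555°.
a = sin²(Δφ/2) + cos φ₁ · cos φ₂ · sin²(Δλ/2) = 0.645216.
c = 2·atan2(√a, √(1−a)) = 1.86547 rad → d = 6371·c ≈ 11884.93 km ≈ 6417.35 nmi.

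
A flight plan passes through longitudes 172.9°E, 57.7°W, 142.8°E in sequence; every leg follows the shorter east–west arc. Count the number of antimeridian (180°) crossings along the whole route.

2

Leg 1: +172.9° → -57.7°, shortest Δλ = 129.4° (east) — crosses 180°.
Leg 2: -57.7° → +142.8°, shortest Δλ = -159.5° (west) — crosses 180°.
Total crossings: 2.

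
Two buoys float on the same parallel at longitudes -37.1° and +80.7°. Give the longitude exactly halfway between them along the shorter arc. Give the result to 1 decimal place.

Signed shortest Δλ from -37.1° to +80.7° is +117.8°.
Midpoint longitude = -37.1° + (+117.8°)/2 = -37.1° + 58.9° = +21.8°.

+21.8°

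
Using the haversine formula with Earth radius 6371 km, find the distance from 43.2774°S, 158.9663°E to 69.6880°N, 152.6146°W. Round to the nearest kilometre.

13162 km

Δλ = -152.6146 − 158.9663 = -311.5809°; wrapped into (−180°, 180°]: 48.4191°.
Δφ = 69.6880 − -43.2774 = 112.9654°.
a = sin²(Δφ/2) + cos φ₁ · cos φ₂ · sin²(Δλ/2) = 0.737587.
c = 2·atan2(√a, √(1−a)) = 2.06596 rad → d = 6371·c ≈ 13162.21 km.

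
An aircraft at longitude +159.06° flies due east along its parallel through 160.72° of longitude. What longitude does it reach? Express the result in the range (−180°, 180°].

Start at +159.06°; shift +160.72° → +319.78°.
+319.78° lies outside (−180°, 180°]; subtract 360° → -40.22°.

-40.22°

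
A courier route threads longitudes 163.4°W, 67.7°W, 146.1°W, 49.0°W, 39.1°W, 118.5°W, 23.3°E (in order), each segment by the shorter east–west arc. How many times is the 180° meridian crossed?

Leg 1: -163.4° → -67.7°, shortest Δλ = 95.7° (east) — does not cross 180°.
Leg 2: -67.7° → -146.1°, shortest Δλ = -78.4° (west) — does not cross 180°.
Leg 3: -146.1° → -49.0°, shortest Δλ = 97.1° (east) — does not cross 180°.
Leg 4: -49.0° → -39.1°, shortest Δλ = 9.9° (east) — does not cross 180°.
Leg 5: -39.1° → -118.5°, shortest Δλ = -79.4° (west) — does not cross 180°.
Leg 6: -118.5° → +23.3°, shortest Δλ = 141.8° (east) — does not cross 180°.
Total crossings: 0.

0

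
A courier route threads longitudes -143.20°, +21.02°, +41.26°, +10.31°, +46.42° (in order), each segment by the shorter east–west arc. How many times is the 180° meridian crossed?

Leg 1: -143.20° → +21.02°, shortest Δλ = 164.22° (east) — does not cross 180°.
Leg 2: +21.02° → +41.26°, shortest Δλ = 20.24° (east) — does not cross 180°.
Leg 3: +41.26° → +10.31°, shortest Δλ = -30.95° (west) — does not cross 180°.
Leg 4: +10.31° → +46.42°, shortest Δλ = 36.11° (east) — does not cross 180°.
Total crossings: 0.

0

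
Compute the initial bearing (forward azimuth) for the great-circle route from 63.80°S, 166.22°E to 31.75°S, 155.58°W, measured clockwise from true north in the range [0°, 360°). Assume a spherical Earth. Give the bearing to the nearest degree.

Δλ = -155.58 − 166.22 = -321.80°; wrapped into (−180°, 180°]: 38.20°.
θ = atan2( sin Δλ · cos φ₂ , cos φ₁ · sin φ₂ − sin φ₁ · cos φ₂ · cos Δλ )
  = atan2(0.52586, 0.36727) = 55.069° → normalised to [0°, 360°): 55.069°.

55°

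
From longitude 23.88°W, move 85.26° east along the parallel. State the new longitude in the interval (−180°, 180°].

Start at -23.88°; shift +85.26° → +61.38°.
+61.38° already lies in (−180°, 180°].

61.38°E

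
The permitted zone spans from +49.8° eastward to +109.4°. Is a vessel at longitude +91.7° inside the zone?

Yes

Band width going east from +49.8° to +109.4°: ((109.4 − 49.8) mod 360) = 59.6°.
Offset of +91.7° east of the west edge: ((91.7 − 49.8) mod 360) = 41.9°.
41.9° ≤ 59.6° ⇒ inside.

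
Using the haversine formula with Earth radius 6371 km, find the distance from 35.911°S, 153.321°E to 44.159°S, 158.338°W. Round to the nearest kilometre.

Δλ = -158.338 − 153.321 = -311.659°; wrapped into (−180°, 180°]: 48.341°.
Δφ = -44.159 − -35.911 = -8.248°.
a = sin²(Δφ/2) + cos φ₁ · cos φ₂ · sin²(Δλ/2) = 0.102586.
c = 2·atan2(√a, √(1−a)) = 0.65207 rad → d = 6371·c ≈ 4154.36 km.

4154 km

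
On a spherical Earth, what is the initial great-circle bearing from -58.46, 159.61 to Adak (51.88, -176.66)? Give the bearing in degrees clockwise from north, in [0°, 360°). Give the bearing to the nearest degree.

Δλ = -176.66 − 159.61 = -336.27°; wrapped into (−180°, 180°]: 23.73°.
θ = atan2( sin Δλ · cos φ₂ , cos φ₁ · sin φ₂ − sin φ₁ · cos φ₂ · cos Δλ )
  = atan2(0.24842, 0.89316) = 15.543° → normalised to [0°, 360°): 15.543°.

16°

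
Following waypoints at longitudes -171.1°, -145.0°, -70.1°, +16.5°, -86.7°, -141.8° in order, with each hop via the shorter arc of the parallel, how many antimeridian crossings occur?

0

Leg 1: -171.1° → -145.0°, shortest Δλ = 26.1° (east) — does not cross 180°.
Leg 2: -145.0° → -70.1°, shortest Δλ = 74.9° (east) — does not cross 180°.
Leg 3: -70.1° → +16.5°, shortest Δλ = 86.6° (east) — does not cross 180°.
Leg 4: +16.5° → -86.7°, shortest Δλ = -103.2° (west) — does not cross 180°.
Leg 5: -86.7° → -141.8°, shortest Δλ = -55.1° (west) — does not cross 180°.
Total crossings: 0.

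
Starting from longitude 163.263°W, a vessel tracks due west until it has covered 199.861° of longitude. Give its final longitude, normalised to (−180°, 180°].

3.124°W

Start at -163.263°; shift −199.861° → -363.124°.
-363.124° lies outside (−180°, 180°]; add 360° → -3.124°.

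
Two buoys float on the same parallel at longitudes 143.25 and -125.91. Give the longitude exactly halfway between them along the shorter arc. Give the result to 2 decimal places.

Signed shortest Δλ from +143.25° to -125.91° is +90.84°.
Midpoint longitude = +143.25° + (+90.84°)/2 = +143.25° + 45.42° = +188.67°.
Normalise into (−180°, 180°]: -171.33°.
(The naïve average (+143.25 + -125.91)/2 = 8.67° is on the wrong side of the globe.)

-171.33°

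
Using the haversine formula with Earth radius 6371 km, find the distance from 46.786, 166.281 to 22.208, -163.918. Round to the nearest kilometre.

Δλ = -163.918 − 166.281 = -330.199°; wrapped into (−180°, 180°]: 29.801°.
Δφ = 22.208 − 46.786 = -24.578°.
a = sin²(Δφ/2) + cos φ₁ · cos φ₂ · sin²(Δλ/2) = 0.087219.
c = 2·atan2(√a, √(1−a)) = 0.59960 rad → d = 6371·c ≈ 3820.04 km.

3820 km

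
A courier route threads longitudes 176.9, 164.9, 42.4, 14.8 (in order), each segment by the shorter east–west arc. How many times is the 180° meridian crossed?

Leg 1: +176.9° → +164.9°, shortest Δλ = -12.0° (west) — does not cross 180°.
Leg 2: +164.9° → +42.4°, shortest Δλ = -122.5° (west) — does not cross 180°.
Leg 3: +42.4° → +14.8°, shortest Δλ = -27.6° (west) — does not cross 180°.
Total crossings: 0.

0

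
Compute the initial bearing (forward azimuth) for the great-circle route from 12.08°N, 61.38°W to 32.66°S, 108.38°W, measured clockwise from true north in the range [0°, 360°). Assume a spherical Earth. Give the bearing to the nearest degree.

Δλ = -108.38 − -61.38 = -47.00°.
θ = atan2( sin Δλ · cos φ₂ , cos φ₁ · sin φ₂ − sin φ₁ · cos φ₂ · cos Δλ )
  = atan2(-0.61572, -0.64786) = -136.457° → normalised to [0°, 360°): 223.543°.

224°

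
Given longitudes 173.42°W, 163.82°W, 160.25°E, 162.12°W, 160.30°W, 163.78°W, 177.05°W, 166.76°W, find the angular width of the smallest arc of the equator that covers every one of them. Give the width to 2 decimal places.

39.45°

Sort the longitudes: -177.05°, -173.42°, -166.76°, -163.82°, -163.78°, -162.12°, -160.30°, +160.25°.
Eastward gaps between consecutive values (wrapping around): 3.63°, 6.66°, 2.94°, 0.04°, 1.66°, 1.82°, 320.55°, 22.70°.
Largest gap = 320.55° ⇒ minimal covering band is its complement: 360° − 320.55° = 39.45°.
Band runs from +160.25° eastward to -160.30°, crossing the antimeridian.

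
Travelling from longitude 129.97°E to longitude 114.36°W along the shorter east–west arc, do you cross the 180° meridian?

Naïve |-114.36 − 129.97| = 244.33° > 180°, so the shorter arc goes the other way round — across 180°.
Signed shortest Δλ = ((-114.36 − 129.97 + 180) mod 360) − 180 = 115.67°.
Going east by 115.67° from +129.97° passes through 180° before reaching -114.36°.

Yes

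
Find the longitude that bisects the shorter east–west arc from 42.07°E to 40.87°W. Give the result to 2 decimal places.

Signed shortest Δλ from +42.07° to -40.87° is -82.94°.
Midpoint longitude = +42.07° + (-82.94°)/2 = +42.07° − 41.47° = +0.60°.

0.60°E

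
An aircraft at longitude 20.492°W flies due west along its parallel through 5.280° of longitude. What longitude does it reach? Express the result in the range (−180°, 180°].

25.772°W

Start at -20.492°; shift −5.280° → -25.772°.
-25.772° already lies in (−180°, 180°].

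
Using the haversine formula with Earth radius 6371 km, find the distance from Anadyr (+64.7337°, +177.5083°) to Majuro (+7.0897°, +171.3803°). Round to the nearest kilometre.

6428 km

Δλ = 171.3803 − 177.5083 = -6.1280°.
Δφ = 7.0897 − 64.7337 = -57.6440°.
a = sin²(Δφ/2) + cos φ₁ · cos φ₂ · sin²(Δλ/2) = 0.233621.
c = 2·atan2(√a, √(1−a)) = 1.00894 rad → d = 6371·c ≈ 6427.96 km.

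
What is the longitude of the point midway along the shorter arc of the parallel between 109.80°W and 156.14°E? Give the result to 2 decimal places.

156.83°W

Signed shortest Δλ from -109.80° to +156.14° is -94.06°.
Midpoint longitude = -109.80° + (-94.06°)/2 = -109.80° − 47.03° = -156.83°.
(The naïve average (-109.80 + +156.14)/2 = 23.17° is on the wrong side of the globe.)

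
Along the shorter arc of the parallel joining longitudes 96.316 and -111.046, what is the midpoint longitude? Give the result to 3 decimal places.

+172.635°

Signed shortest Δλ from +96.316° to -111.046° is +152.638°.
Midpoint longitude = +96.316° + (+152.638°)/2 = +96.316° + 76.319° = +172.635°.
(The naïve average (+96.316 + -111.046)/2 = -7.365° is on the wrong side of the globe.)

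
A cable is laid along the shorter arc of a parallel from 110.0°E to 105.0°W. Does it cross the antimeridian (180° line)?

Naïve |-105.0 − 110.0| = 215.0° > 180°, so the shorter arc goes the other way round — across 180°.
Signed shortest Δλ = ((-105.0 − 110.0 + 180) mod 360) − 180 = 145.0°.
Going east by 145.0° from +110.0° passes through 180° before reaching -105.0°.

Yes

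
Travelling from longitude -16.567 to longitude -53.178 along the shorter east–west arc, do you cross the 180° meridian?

Signed shortest Δλ = ((-53.178 − -16.567 + 180) mod 360) − 180 = -36.611°.
Going west by 36.611° from -16.567° reaches -53.178° without touching 180°.

No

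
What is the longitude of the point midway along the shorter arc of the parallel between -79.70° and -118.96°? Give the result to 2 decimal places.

-99.33°

Signed shortest Δλ from -79.70° to -118.96° is -39.26°.
Midpoint longitude = -79.70° + (-39.26°)/2 = -79.70° − 19.63° = -99.33°.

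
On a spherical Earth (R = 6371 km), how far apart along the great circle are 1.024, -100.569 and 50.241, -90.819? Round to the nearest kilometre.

5550 km

Δλ = -90.819 − -100.569 = 9.750°.
Δφ = 50.241 − 1.024 = 49.217°.
a = sin²(Δφ/2) + cos φ₁ · cos φ₂ · sin²(Δλ/2) = 0.178020.
c = 2·atan2(√a, √(1−a)) = 0.87113 rad → d = 6371·c ≈ 5549.99 km.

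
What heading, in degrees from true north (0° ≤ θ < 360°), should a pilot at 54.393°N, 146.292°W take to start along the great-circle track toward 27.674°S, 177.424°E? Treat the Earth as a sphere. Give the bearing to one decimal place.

Δλ = 177.424 − -146.292 = 323.716°; wrapped into (−180°, 180°]: -36.284°.
θ = atan2( sin Δλ · cos φ₂ , cos φ₁ · sin φ₂ − sin φ₁ · cos φ₂ · cos Δλ )
  = atan2(-0.52409, -0.85081) = -148.367° → normalised to [0°, 360°): 211.633°.

211.6°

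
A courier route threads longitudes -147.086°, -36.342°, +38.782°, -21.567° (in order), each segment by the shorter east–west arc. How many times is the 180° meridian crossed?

Leg 1: -147.086° → -36.342°, shortest Δλ = 110.744° (east) — does not cross 180°.
Leg 2: -36.342° → +38.782°, shortest Δλ = 75.124° (east) — does not cross 180°.
Leg 3: +38.782° → -21.567°, shortest Δλ = -60.349° (west) — does not cross 180°.
Total crossings: 0.

0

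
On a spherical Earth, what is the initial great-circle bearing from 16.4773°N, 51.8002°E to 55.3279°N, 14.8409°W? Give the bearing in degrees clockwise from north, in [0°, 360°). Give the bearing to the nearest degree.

324°

Δλ = -14.8409 − 51.8002 = -66.6411°.
θ = atan2( sin Δλ · cos φ₂ , cos φ₁ · sin φ₂ − sin φ₁ · cos φ₂ · cos Δλ )
  = atan2(-0.52225, 0.72467) = -35.779° → normalised to [0°, 360°): 324.221°.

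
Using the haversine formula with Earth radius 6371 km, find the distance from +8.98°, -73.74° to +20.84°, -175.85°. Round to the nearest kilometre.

Δλ = -175.85 − -73.74 = -102.11°.
Δφ = 20.84 − 8.98 = 11.86°.
a = sin²(Δφ/2) + cos φ₁ · cos φ₂ · sin²(Δλ/2) = 0.569065.
c = 2·atan2(√a, √(1−a)) = 1.70937 rad → d = 6371·c ≈ 10890.40 km.

10890 km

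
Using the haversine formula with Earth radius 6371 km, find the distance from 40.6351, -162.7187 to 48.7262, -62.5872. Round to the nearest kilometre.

Δλ = -62.5872 − -162.7187 = 100.1315°.
Δφ = 48.7262 − 40.6351 = 8.0911°.
a = sin²(Δφ/2) + cos φ₁ · cos φ₂ · sin²(Δλ/2) = 0.299305.
c = 2·atan2(√a, √(1−a)) = 1.15776 rad → d = 6371·c ≈ 7376.10 km.

7376 km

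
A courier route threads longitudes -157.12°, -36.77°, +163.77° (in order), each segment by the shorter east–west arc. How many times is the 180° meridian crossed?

1

Leg 1: -157.12° → -36.77°, shortest Δλ = 120.35° (east) — does not cross 180°.
Leg 2: -36.77° → +163.77°, shortest Δλ = -159.46° (west) — crosses 180°.
Total crossings: 1.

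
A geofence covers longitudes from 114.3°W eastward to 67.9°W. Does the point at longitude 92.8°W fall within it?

Band width going east from -114.3° to -67.9°: ((-67.9 − -114.3) mod 360) = 46.4°.
Offset of -92.8° east of the west edge: ((-92.8 − -114.3) mod 360) = 21.5°.
21.5° ≤ 46.4° ⇒ inside.

Yes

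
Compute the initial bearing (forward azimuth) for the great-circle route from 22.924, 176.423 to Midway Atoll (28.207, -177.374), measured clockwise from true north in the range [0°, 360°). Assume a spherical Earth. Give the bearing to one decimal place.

Δλ = -177.374 − 176.423 = -353.797°; wrapped into (−180°, 180°]: 6.203°.
θ = atan2( sin Δλ · cos φ₂ , cos φ₁ · sin φ₂ − sin φ₁ · cos φ₂ · cos Δλ )
  = atan2(0.09522, 0.09408) = 45.344° → normalised to [0°, 360°): 45.344°.

45.3°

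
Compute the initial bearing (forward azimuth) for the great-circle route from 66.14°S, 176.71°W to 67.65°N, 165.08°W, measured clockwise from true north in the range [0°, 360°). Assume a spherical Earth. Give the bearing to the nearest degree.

Δλ = -165.08 − -176.71 = 11.63°.
θ = atan2( sin Δλ · cos φ₂ , cos φ₁ · sin φ₂ − sin φ₁ · cos φ₂ · cos Δλ )
  = atan2(0.07666, 0.71474) = 6.122° → normalised to [0°, 360°): 6.122°.

6°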